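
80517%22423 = 13248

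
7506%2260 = 726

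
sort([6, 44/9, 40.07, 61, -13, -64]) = [-64, -13, 44/9, 6, 40.07, 61]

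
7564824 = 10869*696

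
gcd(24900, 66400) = 8300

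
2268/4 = 567 = 567.00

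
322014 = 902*357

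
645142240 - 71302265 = 573839975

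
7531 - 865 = 6666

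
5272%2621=30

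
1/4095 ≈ 0.000244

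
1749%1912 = 1749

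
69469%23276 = 22917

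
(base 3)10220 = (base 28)3l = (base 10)105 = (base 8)151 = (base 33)36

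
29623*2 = 59246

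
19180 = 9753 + 9427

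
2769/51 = 54 + 5/17≈54.29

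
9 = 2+7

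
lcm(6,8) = 24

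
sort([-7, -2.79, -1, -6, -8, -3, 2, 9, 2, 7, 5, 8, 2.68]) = [-8, -7, -6, -3, -2.79, -1, 2, 2, 2.68, 5, 7, 8, 9]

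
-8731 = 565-9296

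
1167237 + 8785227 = 9952464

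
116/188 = 29/47 ≈ 0.617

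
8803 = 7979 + 824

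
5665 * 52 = 294580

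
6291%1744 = 1059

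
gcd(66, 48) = 6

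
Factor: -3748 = -1*2^2*937^1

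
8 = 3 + 5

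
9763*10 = 97630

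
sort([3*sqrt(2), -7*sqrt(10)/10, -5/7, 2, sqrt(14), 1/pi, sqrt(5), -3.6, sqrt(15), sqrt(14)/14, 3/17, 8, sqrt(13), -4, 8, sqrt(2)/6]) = [-4, -3.6, -7*sqrt(10)/10, -5/7, 3/17, sqrt(2)/6, sqrt(14)/14, 1/pi, 2, sqrt(5), sqrt(13), sqrt(14), sqrt(15), 3*sqrt(2), 8, 8]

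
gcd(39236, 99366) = 2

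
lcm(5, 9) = 45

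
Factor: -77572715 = -1 * 5^1 * 11^1 * 1410413^1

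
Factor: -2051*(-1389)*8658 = 2^1*3^3*7^1*13^1*37^1*293^1*463^1 = 24665248062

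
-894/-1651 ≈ 0.541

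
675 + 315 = 990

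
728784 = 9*80976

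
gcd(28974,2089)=1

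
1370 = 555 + 815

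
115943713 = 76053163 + 39890550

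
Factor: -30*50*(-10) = 2^3*3^1*5^4 = 15000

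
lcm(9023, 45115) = 45115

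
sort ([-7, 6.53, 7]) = [-7, 6.53, 7]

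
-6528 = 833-7361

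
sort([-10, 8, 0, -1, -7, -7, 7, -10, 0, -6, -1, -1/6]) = [-10, -10, -7, -7, -6, -1, -1, -1/6, 0, 0, 7, 8]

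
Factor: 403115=5^1 * 37^1 * 2179^1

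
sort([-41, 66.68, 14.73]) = [-41, 14.73, 66.68]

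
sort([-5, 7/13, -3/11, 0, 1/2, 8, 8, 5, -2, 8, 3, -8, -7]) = [-8, -7, -5, -2, -3/11, 0, 1/2, 7/13, 3, 5, 8, 8, 8]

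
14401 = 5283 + 9118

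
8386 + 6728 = 15114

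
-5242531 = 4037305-9279836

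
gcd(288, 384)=96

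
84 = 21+63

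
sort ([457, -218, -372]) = [-372, -218, 457]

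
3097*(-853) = -2641741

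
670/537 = 1 + 133/537 ≈ 1.25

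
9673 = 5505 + 4168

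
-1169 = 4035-5204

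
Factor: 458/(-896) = -1*2^(-6)*7^(-1)*229^1 = -229/448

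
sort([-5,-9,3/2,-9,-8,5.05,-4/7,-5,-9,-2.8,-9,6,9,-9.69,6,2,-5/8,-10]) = [-10,-9.69,-9,-9,-9,-9,-8,-5,-5,-2.8,-5/8,-4/7,3/2,2,5.05,6,6,9]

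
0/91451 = 0 = 0.00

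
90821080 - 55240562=35580518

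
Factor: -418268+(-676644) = -1 * 2^8 * 7^1 * 13^1 * 47^1 = -1094912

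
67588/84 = 16897/21≈804.62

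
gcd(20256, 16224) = 96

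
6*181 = 1086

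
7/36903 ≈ 0.000190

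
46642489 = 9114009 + 37528480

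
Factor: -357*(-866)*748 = 2^3*3^1*7^1*11^1*17^2*433^1 = 231253176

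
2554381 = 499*5119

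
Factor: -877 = -1*877^1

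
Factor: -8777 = -1*67^1*131^1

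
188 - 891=-703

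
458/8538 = 229/4269 ≈ 0.0536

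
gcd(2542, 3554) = 2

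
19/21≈0.905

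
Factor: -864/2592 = -1 * 3^(-1) = -1/3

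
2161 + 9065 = 11226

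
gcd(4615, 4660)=5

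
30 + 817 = 847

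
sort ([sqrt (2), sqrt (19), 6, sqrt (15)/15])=[sqrt (15)/15, sqrt (2), sqrt (19), 6]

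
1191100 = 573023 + 618077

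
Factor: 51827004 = 2^2*3^2*23^1*53^1*1181^1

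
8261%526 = 371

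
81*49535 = 4012335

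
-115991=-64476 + -51515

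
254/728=127/364 ≈ 0.349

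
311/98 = 3 + 17/98 ≈ 3.17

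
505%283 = 222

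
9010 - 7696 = 1314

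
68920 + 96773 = 165693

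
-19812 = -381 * 52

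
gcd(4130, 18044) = 2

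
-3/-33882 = 1/11294 ≈ 0.0000885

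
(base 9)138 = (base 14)84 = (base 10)116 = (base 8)164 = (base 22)56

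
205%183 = 22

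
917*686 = 629062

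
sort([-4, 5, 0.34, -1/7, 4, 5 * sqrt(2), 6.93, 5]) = [-4, -1/7, 0.34, 4, 5, 5, 6.93, 5 * sqrt(2)]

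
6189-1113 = 5076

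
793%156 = 13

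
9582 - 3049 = 6533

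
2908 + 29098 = 32006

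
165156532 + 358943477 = 524100009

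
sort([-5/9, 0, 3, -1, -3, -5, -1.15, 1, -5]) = [-5, -5, -3, -1.15, -1, -5/9, 0, 1, 3]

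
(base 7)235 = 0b1111100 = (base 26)4k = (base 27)4g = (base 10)124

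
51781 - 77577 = -25796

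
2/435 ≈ 0.00460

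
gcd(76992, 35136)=192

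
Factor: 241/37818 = 2^(-1) * 3^(-2) * 11^(-1) * 191^(-1) * 241^1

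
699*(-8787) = -6142113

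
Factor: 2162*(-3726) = -1*2^2*3^4*23^2*47^1 = -8055612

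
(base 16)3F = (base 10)63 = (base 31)21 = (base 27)29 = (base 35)1S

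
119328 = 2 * 59664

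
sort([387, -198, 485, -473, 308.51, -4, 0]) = [-473, -198, -4, 0, 308.51, 387, 485]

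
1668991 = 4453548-2784557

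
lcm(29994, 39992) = 119976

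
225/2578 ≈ 0.0873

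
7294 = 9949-2655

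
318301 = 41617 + 276684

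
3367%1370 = 627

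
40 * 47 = 1880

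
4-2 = 2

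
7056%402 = 222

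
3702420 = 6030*614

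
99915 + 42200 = 142115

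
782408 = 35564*22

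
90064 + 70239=160303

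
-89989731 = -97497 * 923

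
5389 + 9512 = 14901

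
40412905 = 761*53105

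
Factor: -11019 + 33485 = 2^1*47^1*239^1 = 22466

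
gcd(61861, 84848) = 1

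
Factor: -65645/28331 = -1*5^1*19^1*41^(-1) = -95/41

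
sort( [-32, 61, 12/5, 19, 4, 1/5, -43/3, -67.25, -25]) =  [-67.25, -32, -25, -43/3, 1/5, 12/5, 4, 19, 61]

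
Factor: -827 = -1*827^1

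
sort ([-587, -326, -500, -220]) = [-587, -500, -326, -220]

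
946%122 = 92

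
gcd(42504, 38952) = 24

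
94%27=13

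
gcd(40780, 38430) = 10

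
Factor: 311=311^1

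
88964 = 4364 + 84600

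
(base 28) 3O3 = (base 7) 11553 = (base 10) 3027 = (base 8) 5723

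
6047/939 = 6+413/939 ≈ 6.44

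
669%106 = 33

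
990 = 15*66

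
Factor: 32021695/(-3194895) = -1*3^(-1)*11^(-1)*17^(-2)*67^(-1)*137^1*46747^1 = -6404339/638979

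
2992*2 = 5984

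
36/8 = 4 + 1/2 = 4.50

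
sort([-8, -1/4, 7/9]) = [-8, -1/4, 7/9]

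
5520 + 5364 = 10884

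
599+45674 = 46273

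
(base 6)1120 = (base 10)264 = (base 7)525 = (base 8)410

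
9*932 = 8388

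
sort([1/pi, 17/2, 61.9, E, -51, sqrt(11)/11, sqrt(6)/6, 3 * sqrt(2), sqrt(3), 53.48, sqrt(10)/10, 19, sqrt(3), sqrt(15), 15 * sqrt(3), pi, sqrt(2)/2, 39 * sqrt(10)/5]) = [-51, sqrt(11)/11, sqrt(10)/10, 1/pi, sqrt(6)/6, sqrt(2)/2, sqrt(3), sqrt(3), E, pi, sqrt(15), 3 * sqrt(2), 17/2, 19, 39 * sqrt(10)/5, 15 * sqrt(3), 53.48, 61.9]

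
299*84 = 25116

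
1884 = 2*942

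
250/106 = 125/53 ≈ 2.36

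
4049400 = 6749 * 600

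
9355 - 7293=2062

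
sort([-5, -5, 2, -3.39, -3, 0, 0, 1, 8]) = [-5, -5, -3.39, -3, 0, 0, 1, 2, 8]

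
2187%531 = 63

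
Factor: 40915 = 5^1*7^2*167^1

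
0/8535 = 0 = 0.00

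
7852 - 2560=5292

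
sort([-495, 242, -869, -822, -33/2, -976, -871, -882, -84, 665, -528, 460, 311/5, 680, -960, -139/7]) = [-976, -960, -882, -871, -869, -822, -528, -495, -84, -139/7, -33/2, 311/5, 242, 460, 665, 680]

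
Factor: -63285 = -1*3^1*5^1*4219^1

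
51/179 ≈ 0.285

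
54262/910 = 2087/35 ≈ 59.63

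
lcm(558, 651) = 3906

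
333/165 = 2 + 1/55 ≈ 2.02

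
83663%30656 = 22351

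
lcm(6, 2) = 6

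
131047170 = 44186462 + 86860708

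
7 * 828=5796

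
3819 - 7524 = -3705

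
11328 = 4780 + 6548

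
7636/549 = 13 + 499/549 ≈ 13.91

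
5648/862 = 6 + 238/431≈6.55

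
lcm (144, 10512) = 10512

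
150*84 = 12600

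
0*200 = 0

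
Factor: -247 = -1*13^1*19^1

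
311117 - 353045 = -41928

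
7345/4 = 1836 + 1/4 = 1836.25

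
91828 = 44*2087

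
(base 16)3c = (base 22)2g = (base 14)44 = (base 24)2c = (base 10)60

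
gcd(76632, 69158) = 2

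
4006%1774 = 458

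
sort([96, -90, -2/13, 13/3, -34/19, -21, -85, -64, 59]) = [-90, -85, -64, -21, -34/19, -2/13, 13/3, 59, 96]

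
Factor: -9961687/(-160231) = 160231^(-1)*9961687^1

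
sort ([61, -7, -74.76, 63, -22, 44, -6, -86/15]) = [-74.76, -22, -7, -6, -86/15, 44, 61, 63]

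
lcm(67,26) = 1742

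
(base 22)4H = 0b1101001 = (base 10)105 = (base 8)151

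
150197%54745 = 40707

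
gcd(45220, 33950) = 70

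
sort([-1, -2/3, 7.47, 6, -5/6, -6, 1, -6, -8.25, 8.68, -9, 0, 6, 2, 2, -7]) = [-9, -8.25, -7, -6, -6, -1, -5/6, -2/3, 0, 1, 2, 2, 6, 6, 7.47, 8.68]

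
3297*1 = 3297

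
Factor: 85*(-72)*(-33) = 2^3*3^3*5^1*11^1*17^1 = 201960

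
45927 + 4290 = 50217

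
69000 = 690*100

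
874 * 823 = 719302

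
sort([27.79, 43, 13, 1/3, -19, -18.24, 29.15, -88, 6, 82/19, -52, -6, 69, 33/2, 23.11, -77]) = [-88, -77, -52, -19, -18.24, -6, 1/3, 82/19, 6, 13, 33/2, 23.11, 27.79, 29.15, 43, 69]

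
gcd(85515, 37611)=3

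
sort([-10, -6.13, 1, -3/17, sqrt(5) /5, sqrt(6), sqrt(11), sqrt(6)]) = [-10, -6.13, -3/17, sqrt(5) /5, 1, sqrt(6), sqrt(6), sqrt(11)]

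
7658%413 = 224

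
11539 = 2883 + 8656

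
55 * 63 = 3465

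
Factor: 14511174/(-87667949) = -1*2^1*3^1*19^1*839^(-1)*104491^(-1)*127291^1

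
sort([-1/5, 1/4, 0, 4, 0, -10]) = [-10, -1/5, 0, 0, 1/4, 4]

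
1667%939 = 728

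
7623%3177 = 1269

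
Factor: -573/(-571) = 3^1*191^1*571^(-1) 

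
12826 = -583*(-22)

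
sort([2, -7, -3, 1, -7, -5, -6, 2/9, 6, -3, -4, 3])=[-7, -7, -6, -5, -4, -3, -3, 2/9, 1, 2, 3, 6]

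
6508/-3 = -2169 - 1/3 ≈ -2169.33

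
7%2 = 1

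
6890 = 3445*2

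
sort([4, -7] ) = [-7, 4] 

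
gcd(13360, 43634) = 2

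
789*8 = 6312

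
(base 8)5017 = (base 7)10336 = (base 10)2575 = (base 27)3ea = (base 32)2gf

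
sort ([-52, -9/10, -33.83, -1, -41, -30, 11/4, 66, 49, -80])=[-80, -52, -41, -33.83, -30, -1, -9/10, 11/4, 49, 66]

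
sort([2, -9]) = [-9, 2]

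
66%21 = 3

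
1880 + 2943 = 4823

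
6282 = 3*2094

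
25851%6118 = 1379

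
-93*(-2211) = 205623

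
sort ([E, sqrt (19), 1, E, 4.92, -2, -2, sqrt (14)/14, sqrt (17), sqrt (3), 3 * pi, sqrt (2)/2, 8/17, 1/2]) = [-2, -2, sqrt (14)/14, 8/17, 1/2, sqrt (2)/2, 1, sqrt (3), E, E, sqrt (17), sqrt (19), 4.92, 3 * pi]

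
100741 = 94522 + 6219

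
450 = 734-284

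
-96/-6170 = 48/3085 ≈ 0.0156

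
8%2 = 0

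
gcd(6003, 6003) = 6003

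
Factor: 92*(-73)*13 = -1*2^2*13^1*23^1*73^1 = -87308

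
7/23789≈0.000294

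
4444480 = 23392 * 190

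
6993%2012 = 957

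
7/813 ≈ 0.00861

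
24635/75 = 328+7/15 ≈ 328.47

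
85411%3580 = 3071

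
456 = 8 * 57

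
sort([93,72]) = [72,93]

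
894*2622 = 2344068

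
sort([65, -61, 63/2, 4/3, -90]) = [-90, -61, 4/3, 63/2, 65]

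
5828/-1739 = -3 - 13/37 ≈ -3.35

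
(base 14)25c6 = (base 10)6642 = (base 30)7bc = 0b1100111110010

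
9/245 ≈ 0.0367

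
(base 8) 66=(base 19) 2g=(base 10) 54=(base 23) 28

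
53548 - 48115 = 5433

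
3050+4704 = 7754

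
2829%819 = 372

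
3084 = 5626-2542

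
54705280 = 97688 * 560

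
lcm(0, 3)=0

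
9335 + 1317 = 10652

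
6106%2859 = 388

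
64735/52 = 1244 + 47/52 ≈ 1244.90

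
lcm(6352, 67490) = 539920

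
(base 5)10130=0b1010011001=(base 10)665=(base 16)299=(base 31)le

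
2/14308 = 1/7154 ≈ 0.000140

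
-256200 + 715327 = 459127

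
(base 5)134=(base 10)44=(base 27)1h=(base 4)230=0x2c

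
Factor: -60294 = -1*2^1*3^1*13^1*773^1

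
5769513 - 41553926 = -35784413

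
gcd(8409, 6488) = 1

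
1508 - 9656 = -8148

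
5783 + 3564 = 9347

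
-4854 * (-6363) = 30886002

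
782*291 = 227562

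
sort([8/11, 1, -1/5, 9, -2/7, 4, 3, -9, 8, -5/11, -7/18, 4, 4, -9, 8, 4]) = [-9, -9, -5/11, -7/18, -2/7, -1/5, 8/11, 1, 3, 4, 4, 4, 4, 8, 8, 9]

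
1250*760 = 950000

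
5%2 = 1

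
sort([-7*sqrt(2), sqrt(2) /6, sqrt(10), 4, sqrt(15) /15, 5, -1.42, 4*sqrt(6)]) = [-7*sqrt(2), -1.42, sqrt(2) /6, sqrt(15) /15, sqrt(10), 4, 5, 4*sqrt(6)]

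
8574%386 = 82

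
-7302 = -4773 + -2529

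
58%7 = 2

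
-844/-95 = 8 + 84/95 ≈ 8.88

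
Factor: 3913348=2^2*978337^1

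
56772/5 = 11354 + 2/5 = 11354.40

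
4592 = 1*4592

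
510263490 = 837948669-327685179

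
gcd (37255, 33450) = 5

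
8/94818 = 4/47409 ≈ 0.0000844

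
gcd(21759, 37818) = 3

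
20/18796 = 5/4699 ≈ 0.00106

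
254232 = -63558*(-4)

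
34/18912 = 17/9456 ≈ 0.00180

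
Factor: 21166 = 2^1 * 19^1 * 557^1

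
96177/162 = 32059/54 ≈ 593.69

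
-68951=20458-89409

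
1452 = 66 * 22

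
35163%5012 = 79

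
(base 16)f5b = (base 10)3931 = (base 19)agh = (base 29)4jg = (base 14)160b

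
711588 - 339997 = 371591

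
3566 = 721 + 2845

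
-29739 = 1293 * (-23)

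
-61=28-89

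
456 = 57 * 8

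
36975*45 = 1663875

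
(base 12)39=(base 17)2b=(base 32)1d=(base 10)45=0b101101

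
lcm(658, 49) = 4606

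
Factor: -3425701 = -1*1109^1*3089^1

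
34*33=1122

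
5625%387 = 207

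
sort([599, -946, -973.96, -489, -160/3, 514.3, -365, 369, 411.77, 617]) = [-973.96, -946, -489, -365, -160/3, 369, 411.77, 514.3, 599, 617]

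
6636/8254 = 3318/4127 ≈ 0.804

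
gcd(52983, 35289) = 9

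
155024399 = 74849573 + 80174826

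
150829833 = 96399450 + 54430383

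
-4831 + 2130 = -2701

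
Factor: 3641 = 11^1 * 331^1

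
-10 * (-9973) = 99730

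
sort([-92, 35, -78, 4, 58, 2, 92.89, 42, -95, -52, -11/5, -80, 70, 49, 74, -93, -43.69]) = [-95, -93, -92, -80, -78, -52, -43.69, -11/5, 2, 4, 35, 42, 49, 58, 70, 74, 92.89]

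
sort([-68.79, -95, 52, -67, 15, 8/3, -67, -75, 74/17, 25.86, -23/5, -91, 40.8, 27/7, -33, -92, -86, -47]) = [-95, -92, -91, -86, -75, -68.79, -67, -67, -47, -33, -23/5, 8/3, 27/7, 74/17, 15, 25.86, 40.8, 52]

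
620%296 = 28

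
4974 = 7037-2063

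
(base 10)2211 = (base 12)1343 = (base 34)1v1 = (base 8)4243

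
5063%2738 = 2325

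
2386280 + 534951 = 2921231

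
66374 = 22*3017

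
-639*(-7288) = 4657032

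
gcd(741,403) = 13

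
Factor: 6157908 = 2^2*3^2*171053^1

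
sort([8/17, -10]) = [-10, 8/17]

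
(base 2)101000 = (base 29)1b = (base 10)40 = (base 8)50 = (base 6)104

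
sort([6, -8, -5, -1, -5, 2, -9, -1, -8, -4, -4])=[-9, -8, -8, -5, -5, -4, -4, -1, -1, 2, 6]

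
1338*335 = 448230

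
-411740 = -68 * 6055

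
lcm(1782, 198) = 1782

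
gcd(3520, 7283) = 1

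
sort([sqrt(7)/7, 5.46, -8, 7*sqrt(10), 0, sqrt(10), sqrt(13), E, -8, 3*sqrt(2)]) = [-8, -8, 0, sqrt(7)/7, E, sqrt(10), sqrt(13), 3*sqrt(2), 5.46, 7*sqrt(10)]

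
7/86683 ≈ 0.0000808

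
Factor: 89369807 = 31^1 * 2882897^1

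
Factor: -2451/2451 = -1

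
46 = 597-551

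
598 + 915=1513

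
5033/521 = 9 + 344/521 ≈ 9.66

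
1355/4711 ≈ 0.288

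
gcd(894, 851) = 1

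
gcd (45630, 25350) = 5070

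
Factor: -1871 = -1*1871^1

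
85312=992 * 86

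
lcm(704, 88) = 704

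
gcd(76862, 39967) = 1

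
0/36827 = 0 = 0.00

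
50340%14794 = 5958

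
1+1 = 2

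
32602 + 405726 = 438328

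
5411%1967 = 1477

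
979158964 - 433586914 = 545572050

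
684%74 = 18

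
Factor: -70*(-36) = 2^3*3^2*5^1*7^1 = 2520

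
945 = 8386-7441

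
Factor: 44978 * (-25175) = -1 * 2^1 * 5^2 * 19^1 * 43^1 * 53^1 * 523^1 = -1132321150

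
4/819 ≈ 0.00488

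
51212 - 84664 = -33452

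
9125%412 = 61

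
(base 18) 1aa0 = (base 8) 22044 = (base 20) 132c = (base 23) hb6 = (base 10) 9252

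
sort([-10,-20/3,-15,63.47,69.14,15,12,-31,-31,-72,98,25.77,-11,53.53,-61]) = [-72,-61,-31,-31,-15,-11,-10,-20/3,12,15,25.77,53.53,63.47,69.14,98]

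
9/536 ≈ 0.0168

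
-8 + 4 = -4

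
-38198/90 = -19099/45≈-424.42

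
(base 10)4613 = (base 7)16310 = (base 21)a9e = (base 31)4op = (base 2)1001000000101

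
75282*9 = 677538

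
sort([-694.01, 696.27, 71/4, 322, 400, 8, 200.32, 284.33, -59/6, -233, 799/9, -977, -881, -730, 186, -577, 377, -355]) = [-977, -881, -730, -694.01, -577, -355, -233, -59/6, 8, 71/4, 799/9, 186, 200.32, 284.33, 322, 377, 400, 696.27]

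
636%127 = 1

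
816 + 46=862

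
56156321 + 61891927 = 118048248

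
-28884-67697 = -96581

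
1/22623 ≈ 0.0000442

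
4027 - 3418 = 609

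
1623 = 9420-7797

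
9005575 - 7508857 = 1496718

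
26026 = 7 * 3718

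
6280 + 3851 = 10131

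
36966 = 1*36966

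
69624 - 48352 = 21272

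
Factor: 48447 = 3^2 * 7^1 * 769^1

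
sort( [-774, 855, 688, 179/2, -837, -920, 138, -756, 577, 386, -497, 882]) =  [-920, -837, -774, -756, -497, 179/2, 138, 386, 577, 688, 855, 882]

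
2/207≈0.00966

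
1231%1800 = 1231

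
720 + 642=1362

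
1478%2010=1478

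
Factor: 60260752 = 2^4*3766297^1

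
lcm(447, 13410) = 13410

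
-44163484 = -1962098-42201386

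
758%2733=758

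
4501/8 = 562 + 5/8 ≈ 562.63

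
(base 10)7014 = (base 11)52a7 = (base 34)62a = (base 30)7no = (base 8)15546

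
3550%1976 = 1574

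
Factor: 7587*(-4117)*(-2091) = 3^4*17^1*23^1*41^1*179^1*281^1 = 65313804789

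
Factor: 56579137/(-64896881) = -1 * 7^(-1) * 2699^1 * 2909^(-1) * 3187^(-1) * 20963^1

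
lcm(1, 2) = 2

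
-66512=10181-76693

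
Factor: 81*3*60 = 2^2*3^6*5^1 = 14580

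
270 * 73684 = 19894680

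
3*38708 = 116124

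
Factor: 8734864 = 2^4 * 545929^1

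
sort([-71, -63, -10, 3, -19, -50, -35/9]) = [-71, -63, -50, -19, -10, -35/9, 3]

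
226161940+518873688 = 745035628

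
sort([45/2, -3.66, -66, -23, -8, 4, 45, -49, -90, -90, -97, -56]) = [-97, -90, -90, -66, -56, -49, -23, -8, -3.66, 4, 45/2, 45]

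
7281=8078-797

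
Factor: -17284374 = -1 * 2^1 * 3^3 * 320081^1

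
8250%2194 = 1668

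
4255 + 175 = 4430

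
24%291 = 24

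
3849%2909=940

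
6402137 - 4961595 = 1440542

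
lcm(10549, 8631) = 94941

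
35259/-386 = -91-133/386≈-91.34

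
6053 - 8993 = -2940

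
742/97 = 7+63/97 ≈ 7.65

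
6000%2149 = 1702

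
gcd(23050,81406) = 2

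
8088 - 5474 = 2614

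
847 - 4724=-3877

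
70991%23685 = 23621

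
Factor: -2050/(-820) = 2^(-1)*5^1 = 5/2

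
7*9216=64512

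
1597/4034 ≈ 0.396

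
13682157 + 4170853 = 17853010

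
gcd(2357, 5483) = 1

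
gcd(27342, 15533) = 49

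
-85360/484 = -176-4/11 ≈ -176.36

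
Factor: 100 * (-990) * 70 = -1 * 2^4 * 3^2 * 5^4 * 7^1 * 11^1 = -6930000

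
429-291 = 138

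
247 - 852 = -605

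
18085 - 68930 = -50845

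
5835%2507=821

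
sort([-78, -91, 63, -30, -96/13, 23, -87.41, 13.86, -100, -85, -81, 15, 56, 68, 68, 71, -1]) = [-100, -91, -87.41, -85, -81, -78, -30, -96/13, -1, 13.86, 15, 23, 56, 63, 68, 68, 71]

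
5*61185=305925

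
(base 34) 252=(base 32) 2dk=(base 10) 2484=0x9b4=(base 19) 6ge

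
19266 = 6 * 3211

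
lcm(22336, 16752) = 67008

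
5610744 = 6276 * 894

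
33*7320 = 241560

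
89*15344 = 1365616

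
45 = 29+16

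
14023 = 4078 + 9945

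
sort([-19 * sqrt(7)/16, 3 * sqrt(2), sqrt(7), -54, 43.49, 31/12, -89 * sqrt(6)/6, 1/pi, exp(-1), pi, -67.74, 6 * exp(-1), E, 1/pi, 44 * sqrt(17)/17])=[-67.74, -54, -89 * sqrt(6)/6, -19 * sqrt(7)/16, 1/pi, 1/pi, exp(-1), 6 * exp(-1), 31/12, sqrt(7), E, pi, 3 * sqrt(2), 44 * sqrt(17)/17, 43.49]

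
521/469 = 1 + 52/469 ≈ 1.11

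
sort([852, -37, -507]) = [-507, -37, 852]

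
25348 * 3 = 76044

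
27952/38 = 13976/19 ≈ 735.58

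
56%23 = 10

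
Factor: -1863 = -1*3^4*23^1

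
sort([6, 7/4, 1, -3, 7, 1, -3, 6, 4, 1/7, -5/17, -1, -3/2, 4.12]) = [-3, -3, -3/2, -1, -5/17, 1/7, 1, 1, 7/4, 4, 4.12, 6, 6, 7]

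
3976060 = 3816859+159201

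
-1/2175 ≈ -0.000460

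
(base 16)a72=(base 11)2011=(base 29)356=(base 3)10200001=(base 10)2674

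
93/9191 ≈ 0.0101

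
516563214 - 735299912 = -218736698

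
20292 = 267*76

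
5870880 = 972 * 6040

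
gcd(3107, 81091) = 1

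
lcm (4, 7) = 28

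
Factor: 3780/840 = 2^(-1)*3^2 = 9/2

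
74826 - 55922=18904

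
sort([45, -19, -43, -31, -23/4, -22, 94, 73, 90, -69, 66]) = [-69, -43, -31, -22, -19, -23/4, 45, 66, 73, 90, 94]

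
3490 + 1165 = 4655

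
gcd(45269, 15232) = 7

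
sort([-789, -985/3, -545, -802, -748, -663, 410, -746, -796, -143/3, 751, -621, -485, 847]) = [-802, -796, -789, -748, -746, -663, -621, -545, -485, -985/3, -143/3, 410, 751, 847]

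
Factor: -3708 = -1*2^2*3^2*103^1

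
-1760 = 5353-7113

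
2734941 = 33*82877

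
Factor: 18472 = 2^3*2309^1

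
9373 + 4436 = 13809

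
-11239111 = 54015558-65254669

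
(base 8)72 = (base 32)1q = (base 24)2a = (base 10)58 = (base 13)46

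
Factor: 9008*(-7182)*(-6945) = 2^5*3^4*5^1*7^1*19^1*463^1*563^1 = 449309941920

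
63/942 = 21/314≈0.0669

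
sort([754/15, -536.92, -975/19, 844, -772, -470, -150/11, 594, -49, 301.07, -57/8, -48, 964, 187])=[-772, -536.92, -470, -975/19, -49, -48, -150/11, -57/8, 754/15, 187, 301.07, 594, 844, 964]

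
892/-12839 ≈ -0.0695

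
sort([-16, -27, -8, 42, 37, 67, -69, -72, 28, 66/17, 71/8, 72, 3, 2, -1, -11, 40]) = [-72, -69, -27, -16, -11, -8, -1, 2, 3, 66/17, 71/8, 28, 37, 40, 42, 67, 72]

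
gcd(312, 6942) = 78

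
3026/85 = 178/5 = 35.60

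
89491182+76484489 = 165975671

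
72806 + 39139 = 111945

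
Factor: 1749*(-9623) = -1*3^1*11^1*53^1*9623^1 = -16830627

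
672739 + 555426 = 1228165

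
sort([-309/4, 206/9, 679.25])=[-309/4, 206/9, 679.25]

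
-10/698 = -5/349 ≈ -0.0143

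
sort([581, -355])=[-355, 581]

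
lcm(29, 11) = 319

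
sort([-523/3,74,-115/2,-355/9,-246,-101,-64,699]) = [-246,-523/3,-101,-64,-115/2,-355/9,74,699]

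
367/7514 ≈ 0.0488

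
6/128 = 3/64 ≈ 0.0469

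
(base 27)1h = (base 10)44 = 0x2c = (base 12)38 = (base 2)101100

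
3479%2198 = 1281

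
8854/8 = 1106 + 3/4 = 1106.75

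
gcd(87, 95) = 1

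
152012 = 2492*61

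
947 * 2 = 1894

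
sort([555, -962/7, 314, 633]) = [-962/7, 314, 555, 633]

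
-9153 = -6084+-3069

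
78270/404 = 193+149/202 ≈ 193.74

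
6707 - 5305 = 1402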